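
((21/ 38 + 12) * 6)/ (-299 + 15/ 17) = -24327/ 96292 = -0.25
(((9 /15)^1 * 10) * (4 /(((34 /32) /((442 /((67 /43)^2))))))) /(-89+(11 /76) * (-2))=-17987072 /390543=-46.06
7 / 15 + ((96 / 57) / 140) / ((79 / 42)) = 10651 / 22515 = 0.47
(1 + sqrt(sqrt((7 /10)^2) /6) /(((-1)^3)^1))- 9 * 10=-89- sqrt(105) /30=-89.34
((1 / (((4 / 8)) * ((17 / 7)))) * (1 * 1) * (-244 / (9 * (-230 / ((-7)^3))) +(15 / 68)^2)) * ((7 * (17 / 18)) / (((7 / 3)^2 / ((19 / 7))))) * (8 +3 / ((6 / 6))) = -40391973061 / 33500880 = -1205.70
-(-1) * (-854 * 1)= -854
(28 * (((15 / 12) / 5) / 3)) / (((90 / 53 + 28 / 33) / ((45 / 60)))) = 12243 / 17816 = 0.69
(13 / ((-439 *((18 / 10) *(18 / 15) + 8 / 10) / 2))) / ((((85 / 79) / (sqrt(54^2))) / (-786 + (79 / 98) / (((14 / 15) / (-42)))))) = 11172430035 / 13530419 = 825.73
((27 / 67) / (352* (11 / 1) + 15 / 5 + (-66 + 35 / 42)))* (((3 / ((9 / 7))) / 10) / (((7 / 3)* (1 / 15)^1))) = 243 / 1531553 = 0.00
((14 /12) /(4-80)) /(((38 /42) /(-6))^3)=583443 /130321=4.48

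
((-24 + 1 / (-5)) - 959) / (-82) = 2458 / 205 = 11.99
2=2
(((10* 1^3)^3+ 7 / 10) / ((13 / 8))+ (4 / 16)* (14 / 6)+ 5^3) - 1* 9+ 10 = 579071 / 780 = 742.40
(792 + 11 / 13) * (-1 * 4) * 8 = -329824 / 13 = -25371.08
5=5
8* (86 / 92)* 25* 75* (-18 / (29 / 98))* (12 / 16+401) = -228551557500 / 667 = -342656008.25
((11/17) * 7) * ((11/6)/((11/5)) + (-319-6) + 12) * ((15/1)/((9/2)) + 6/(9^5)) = -4731314126/1003833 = -4713.25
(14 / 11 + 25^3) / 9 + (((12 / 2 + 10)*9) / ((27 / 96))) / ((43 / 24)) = 8607739 / 4257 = 2022.02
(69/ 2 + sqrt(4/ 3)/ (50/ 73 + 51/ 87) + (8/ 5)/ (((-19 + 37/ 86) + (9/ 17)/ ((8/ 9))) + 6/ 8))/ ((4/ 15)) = 10585* sqrt(3)/ 5382 + 103971741/ 805816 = 132.43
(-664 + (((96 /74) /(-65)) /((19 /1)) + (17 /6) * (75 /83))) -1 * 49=-5388956403 /7585370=-710.44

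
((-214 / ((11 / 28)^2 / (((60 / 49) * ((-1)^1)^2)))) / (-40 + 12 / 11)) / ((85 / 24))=2304 / 187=12.32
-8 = -8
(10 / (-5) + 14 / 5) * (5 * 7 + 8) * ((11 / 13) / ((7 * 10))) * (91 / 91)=0.42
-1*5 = -5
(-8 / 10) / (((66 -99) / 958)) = 3832 / 165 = 23.22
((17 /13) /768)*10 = 0.02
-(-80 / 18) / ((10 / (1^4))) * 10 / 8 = 5 / 9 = 0.56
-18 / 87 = -6 / 29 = -0.21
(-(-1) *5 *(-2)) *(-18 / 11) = 180 / 11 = 16.36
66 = 66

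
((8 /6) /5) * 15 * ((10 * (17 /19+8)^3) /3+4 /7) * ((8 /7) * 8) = 86517488128 /1008273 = 85807.60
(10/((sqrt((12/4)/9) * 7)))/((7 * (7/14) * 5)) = 4 * sqrt(3)/49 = 0.14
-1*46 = -46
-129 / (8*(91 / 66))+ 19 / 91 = -4181 / 364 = -11.49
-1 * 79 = -79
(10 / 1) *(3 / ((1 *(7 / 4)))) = 120 / 7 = 17.14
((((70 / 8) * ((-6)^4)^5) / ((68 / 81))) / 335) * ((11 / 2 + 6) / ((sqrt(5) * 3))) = 195009578360995.33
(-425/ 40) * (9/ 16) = -765/ 128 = -5.98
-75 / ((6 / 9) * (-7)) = 225 / 14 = 16.07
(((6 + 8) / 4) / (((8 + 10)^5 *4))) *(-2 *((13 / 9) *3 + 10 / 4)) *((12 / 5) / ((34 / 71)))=-20377 / 642453120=-0.00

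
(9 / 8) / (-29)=-9 / 232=-0.04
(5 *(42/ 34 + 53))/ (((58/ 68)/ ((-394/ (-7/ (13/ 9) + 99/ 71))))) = 1676481820/ 46197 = 36289.84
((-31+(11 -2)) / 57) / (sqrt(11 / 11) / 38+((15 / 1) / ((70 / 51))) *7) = -11 / 2181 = -0.01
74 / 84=37 / 42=0.88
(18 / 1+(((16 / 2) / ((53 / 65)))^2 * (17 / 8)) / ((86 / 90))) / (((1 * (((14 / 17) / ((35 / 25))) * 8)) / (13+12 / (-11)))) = 31212703341 / 53146280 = 587.30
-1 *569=-569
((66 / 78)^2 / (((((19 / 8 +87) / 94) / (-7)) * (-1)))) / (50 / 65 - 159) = -5264 / 158015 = -0.03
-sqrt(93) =-9.64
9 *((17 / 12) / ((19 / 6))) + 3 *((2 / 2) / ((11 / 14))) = 3279 / 418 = 7.84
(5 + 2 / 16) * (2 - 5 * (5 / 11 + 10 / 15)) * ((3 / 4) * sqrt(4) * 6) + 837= 59019 / 88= 670.67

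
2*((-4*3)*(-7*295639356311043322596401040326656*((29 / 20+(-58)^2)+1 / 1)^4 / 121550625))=52481109462589484798831670000000000000000.00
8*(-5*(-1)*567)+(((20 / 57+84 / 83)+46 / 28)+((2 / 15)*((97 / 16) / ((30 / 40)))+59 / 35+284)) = 11410347736 / 496755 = 22969.77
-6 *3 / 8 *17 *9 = -1377 / 4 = -344.25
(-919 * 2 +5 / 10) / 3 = -1225 / 2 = -612.50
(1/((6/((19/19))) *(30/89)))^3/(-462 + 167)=-0.00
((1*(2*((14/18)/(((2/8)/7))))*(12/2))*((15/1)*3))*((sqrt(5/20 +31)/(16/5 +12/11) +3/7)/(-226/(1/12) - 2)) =-202125*sqrt(5)/80063 - 2520/1357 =-7.50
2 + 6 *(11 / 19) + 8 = 256 / 19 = 13.47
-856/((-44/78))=16692/11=1517.45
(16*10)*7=1120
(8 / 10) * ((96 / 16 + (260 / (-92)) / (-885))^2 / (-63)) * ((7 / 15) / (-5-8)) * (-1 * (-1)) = 2389058884 / 145428434775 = 0.02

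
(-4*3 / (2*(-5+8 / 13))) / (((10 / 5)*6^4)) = 13 / 24624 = 0.00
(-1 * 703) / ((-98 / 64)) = 22496 / 49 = 459.10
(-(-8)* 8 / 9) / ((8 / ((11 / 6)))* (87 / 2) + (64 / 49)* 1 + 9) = 34496 / 970803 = 0.04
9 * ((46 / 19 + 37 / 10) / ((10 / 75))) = 31401 / 76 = 413.17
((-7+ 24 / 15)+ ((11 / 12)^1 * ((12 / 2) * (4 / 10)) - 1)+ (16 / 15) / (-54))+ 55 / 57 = -25046 / 7695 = -3.25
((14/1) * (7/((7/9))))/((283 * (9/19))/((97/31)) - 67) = -116109/22262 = -5.22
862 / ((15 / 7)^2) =42238 / 225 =187.72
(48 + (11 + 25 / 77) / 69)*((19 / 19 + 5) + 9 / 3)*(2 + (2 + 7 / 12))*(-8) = -2558960 / 161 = -15894.16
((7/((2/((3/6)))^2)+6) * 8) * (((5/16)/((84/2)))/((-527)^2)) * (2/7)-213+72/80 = -1385476664993/6532186080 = -212.10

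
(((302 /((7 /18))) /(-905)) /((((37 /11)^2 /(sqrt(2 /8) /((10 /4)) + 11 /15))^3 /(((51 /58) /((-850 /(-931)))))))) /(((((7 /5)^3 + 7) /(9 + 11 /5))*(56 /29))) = -6973338874348 /25251558601576875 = -0.00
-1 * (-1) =1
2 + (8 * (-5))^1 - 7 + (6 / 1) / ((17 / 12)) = -693 / 17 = -40.76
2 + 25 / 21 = 67 / 21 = 3.19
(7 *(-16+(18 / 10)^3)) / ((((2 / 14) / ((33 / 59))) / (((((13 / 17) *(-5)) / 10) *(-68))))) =-53435382 / 7375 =-7245.48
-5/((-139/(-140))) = -700/139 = -5.04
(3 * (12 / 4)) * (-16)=-144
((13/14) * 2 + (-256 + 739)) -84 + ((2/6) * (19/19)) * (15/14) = 5617/14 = 401.21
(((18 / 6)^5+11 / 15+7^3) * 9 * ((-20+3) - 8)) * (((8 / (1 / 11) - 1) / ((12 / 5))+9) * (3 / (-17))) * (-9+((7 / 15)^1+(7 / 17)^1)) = -9897190953 / 1156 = -8561583.87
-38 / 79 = -0.48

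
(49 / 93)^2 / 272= 2401 / 2352528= 0.00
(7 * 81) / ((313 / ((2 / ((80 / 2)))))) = 567 / 6260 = 0.09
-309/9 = -103/3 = -34.33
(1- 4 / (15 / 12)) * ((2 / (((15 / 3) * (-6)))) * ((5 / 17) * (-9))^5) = -27064125 / 1419857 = -19.06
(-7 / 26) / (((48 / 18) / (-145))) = 3045 / 208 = 14.64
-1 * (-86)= 86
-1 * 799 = -799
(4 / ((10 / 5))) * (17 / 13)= 34 / 13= 2.62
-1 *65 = -65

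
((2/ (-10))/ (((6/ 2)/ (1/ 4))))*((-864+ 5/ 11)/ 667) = 413/ 19140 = 0.02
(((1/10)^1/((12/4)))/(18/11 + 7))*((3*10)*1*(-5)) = -11/19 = -0.58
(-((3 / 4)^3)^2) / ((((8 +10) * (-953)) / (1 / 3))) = 0.00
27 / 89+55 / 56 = 6407 / 4984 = 1.29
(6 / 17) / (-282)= -1 / 799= -0.00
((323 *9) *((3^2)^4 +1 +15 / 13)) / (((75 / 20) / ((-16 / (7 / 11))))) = -58203938496 / 455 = -127920743.95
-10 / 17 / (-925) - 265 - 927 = -3748838 / 3145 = -1192.00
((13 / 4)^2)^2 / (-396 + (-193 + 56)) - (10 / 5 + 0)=-23189 / 10496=-2.21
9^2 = 81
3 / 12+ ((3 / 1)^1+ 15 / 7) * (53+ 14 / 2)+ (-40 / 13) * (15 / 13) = 1444543 / 4732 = 305.27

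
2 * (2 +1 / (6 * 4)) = 49 / 12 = 4.08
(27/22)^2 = 729/484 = 1.51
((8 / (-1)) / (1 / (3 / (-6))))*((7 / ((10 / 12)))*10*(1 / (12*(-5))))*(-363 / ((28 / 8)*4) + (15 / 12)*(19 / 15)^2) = 30143 / 225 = 133.97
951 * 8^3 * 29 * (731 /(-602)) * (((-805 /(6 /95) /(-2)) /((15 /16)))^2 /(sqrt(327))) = -21392771483955200 * sqrt(327) /8829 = -43815665417529.22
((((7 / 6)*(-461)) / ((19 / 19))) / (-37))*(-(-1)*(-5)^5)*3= -136275.34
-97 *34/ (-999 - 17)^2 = -1649/ 516128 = -0.00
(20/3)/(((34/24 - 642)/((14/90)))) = -0.00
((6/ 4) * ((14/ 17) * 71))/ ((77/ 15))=3195/ 187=17.09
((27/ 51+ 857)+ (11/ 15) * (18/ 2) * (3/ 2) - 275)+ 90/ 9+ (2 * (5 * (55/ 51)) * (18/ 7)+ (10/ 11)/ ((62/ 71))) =256135281/ 405790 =631.20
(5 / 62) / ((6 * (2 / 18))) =15 / 124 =0.12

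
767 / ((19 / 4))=161.47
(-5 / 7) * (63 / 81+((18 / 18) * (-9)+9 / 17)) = 5885 / 1071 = 5.49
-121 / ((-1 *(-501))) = -121 / 501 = -0.24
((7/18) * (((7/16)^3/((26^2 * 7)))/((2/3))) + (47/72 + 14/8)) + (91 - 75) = 1834394629/99680256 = 18.40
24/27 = 8/9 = 0.89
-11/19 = -0.58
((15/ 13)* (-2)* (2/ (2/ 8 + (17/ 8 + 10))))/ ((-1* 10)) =16/ 429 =0.04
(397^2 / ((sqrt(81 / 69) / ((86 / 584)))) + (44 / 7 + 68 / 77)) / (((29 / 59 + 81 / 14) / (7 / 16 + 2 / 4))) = 12213 / 11407 + 2798978231 *sqrt(69) / 7267296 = 3200.34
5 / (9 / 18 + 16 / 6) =30 / 19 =1.58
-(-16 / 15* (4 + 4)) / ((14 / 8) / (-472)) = -241664 / 105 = -2301.56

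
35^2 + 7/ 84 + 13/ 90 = 220541/ 180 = 1225.23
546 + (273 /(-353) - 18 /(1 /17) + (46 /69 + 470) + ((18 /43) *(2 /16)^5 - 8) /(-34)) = 18013589822149 /25366659072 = 710.13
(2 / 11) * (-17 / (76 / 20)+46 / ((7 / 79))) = 136902 / 1463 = 93.58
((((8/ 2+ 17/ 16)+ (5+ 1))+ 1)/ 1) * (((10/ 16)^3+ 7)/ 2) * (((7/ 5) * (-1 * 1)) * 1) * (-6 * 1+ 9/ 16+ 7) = -25054295/ 262144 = -95.57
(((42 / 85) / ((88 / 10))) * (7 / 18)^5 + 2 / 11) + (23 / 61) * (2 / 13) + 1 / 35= 1758083215067 / 6538138326720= 0.27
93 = 93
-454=-454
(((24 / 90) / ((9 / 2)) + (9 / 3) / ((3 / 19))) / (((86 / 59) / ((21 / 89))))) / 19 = 1062649 / 6544170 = 0.16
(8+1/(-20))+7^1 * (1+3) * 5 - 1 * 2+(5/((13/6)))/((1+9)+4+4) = 113941/780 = 146.08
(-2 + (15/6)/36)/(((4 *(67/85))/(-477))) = 626195/2144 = 292.07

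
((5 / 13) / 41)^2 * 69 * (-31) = -0.19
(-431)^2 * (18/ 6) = 557283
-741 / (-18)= 247 / 6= 41.17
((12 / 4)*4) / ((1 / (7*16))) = 1344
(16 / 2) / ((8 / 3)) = 3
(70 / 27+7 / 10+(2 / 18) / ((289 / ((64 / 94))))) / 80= 12076247 / 293392800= 0.04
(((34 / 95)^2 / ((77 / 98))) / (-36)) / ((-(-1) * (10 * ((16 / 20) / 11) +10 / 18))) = -4046 / 1146175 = -0.00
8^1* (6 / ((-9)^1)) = -16 / 3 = -5.33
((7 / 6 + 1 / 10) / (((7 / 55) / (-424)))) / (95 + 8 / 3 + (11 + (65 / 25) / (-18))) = -2658480 / 68369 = -38.88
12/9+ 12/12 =7/3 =2.33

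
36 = 36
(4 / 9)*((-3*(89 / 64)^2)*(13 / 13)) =-7921 / 3072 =-2.58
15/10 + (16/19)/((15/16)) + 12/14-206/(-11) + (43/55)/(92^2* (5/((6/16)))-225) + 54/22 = 362398321807/14829772650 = 24.44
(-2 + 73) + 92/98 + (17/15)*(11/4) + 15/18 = 74371/980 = 75.89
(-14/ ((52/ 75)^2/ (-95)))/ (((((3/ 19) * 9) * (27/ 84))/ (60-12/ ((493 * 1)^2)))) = 134352819475000/ 369677529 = 363432.48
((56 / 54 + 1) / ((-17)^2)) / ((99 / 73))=365 / 70227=0.01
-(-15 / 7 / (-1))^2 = -225 / 49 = -4.59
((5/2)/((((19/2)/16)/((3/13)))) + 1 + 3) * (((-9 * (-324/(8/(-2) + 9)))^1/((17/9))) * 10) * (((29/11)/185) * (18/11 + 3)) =5607607968/5529095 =1014.20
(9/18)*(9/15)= 3/10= 0.30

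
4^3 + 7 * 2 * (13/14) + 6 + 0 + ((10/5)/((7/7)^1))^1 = 85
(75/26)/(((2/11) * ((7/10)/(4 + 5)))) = 37125/182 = 203.98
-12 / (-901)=12 / 901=0.01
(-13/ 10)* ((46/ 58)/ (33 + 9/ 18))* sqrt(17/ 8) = -299* sqrt(34)/ 38860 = -0.04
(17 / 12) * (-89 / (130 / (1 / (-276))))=1513 / 430560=0.00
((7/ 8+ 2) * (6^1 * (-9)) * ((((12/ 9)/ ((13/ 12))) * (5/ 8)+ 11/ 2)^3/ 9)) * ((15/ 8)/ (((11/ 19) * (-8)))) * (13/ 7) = 85164139755/ 26650624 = 3195.58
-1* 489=-489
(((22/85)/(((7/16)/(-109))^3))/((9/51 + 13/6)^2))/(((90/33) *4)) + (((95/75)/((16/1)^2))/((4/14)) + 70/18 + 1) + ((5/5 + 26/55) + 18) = -66804.64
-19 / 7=-2.71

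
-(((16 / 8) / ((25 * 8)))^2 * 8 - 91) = 113749 / 1250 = 91.00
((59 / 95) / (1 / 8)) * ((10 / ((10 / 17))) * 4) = 32096 / 95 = 337.85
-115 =-115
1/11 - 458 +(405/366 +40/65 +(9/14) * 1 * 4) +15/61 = -55366429/122122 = -453.37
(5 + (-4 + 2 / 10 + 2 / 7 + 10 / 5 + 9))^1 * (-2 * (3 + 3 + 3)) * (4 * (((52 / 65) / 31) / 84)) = -10488 / 37975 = -0.28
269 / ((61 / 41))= 11029 / 61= 180.80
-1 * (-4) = 4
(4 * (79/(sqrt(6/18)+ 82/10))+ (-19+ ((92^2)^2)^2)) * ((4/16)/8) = 12876661527021470043/80288 - 1975 * sqrt(3)/40144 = 160380897855488.53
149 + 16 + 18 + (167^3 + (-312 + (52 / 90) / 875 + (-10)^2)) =183386463776 / 39375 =4657434.00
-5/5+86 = 85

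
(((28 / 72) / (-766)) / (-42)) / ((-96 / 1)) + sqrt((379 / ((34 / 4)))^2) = 44.59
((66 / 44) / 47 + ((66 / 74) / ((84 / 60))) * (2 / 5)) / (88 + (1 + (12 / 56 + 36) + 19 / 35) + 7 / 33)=1151865 / 506029871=0.00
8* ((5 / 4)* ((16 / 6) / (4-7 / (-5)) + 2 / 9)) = 580 / 81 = 7.16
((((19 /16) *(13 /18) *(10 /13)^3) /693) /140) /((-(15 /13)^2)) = -19 /6286896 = -0.00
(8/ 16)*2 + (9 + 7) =17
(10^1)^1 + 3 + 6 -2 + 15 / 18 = 107 / 6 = 17.83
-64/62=-32/31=-1.03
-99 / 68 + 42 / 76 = -1167 / 1292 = -0.90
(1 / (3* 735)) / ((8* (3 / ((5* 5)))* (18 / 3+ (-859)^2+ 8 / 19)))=95 / 148386208824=0.00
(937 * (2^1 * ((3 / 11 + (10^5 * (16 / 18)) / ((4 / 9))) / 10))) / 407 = 2061402811 / 22385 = 92088.58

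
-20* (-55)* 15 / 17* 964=15906000 / 17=935647.06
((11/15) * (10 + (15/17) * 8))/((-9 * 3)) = -0.46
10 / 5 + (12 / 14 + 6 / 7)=26 / 7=3.71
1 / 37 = 0.03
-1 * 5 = -5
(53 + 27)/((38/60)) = 2400/19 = 126.32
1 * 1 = 1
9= 9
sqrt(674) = 25.96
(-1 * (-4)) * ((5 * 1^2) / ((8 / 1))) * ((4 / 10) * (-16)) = -16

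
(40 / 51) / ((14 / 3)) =0.17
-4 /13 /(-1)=4 /13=0.31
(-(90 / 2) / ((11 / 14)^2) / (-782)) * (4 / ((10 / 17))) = 1764 / 2783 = 0.63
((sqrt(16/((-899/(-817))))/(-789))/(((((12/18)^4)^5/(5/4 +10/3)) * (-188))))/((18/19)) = 44983823445 * sqrt(734483)/93218733555712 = 0.41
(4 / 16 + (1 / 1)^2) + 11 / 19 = 139 / 76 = 1.83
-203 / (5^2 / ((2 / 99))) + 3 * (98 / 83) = 693952 / 205425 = 3.38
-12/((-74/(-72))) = -432/37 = -11.68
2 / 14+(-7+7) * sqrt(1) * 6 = 1 / 7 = 0.14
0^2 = 0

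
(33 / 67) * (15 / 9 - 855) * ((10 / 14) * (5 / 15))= -140800 / 1407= -100.07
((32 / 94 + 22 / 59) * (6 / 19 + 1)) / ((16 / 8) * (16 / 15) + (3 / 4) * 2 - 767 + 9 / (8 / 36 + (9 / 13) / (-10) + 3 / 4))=-3134635500 / 2516226430931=-0.00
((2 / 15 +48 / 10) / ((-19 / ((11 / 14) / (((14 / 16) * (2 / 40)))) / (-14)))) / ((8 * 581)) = 3256 / 231819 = 0.01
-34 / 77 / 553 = -34 / 42581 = -0.00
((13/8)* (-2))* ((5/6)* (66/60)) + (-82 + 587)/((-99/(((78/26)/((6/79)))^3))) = -497974109/1584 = -314377.59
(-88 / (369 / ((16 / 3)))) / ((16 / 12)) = -0.95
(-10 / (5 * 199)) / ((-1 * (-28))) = -1 / 2786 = -0.00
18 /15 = 6 /5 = 1.20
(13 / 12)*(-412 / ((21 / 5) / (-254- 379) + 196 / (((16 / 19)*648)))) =-1220525280 / 964061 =-1266.02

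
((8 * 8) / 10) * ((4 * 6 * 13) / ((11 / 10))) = 19968 / 11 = 1815.27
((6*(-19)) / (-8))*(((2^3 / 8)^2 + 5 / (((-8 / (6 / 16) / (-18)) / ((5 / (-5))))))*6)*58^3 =-429563457 / 8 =-53695432.12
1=1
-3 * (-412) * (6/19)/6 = 1236/19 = 65.05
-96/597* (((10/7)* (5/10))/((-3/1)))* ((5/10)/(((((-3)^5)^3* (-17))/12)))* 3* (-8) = -2560/113265488889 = -0.00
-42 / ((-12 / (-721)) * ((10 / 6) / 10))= -15141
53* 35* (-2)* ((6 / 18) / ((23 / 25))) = -92750 / 69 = -1344.20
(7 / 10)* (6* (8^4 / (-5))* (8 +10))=-1548288 / 25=-61931.52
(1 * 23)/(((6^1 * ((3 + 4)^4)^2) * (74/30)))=115/426595274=0.00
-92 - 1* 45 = -137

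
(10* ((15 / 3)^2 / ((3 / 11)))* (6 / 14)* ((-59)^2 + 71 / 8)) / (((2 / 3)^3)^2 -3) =-2544118875 / 5404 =-470784.40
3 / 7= 0.43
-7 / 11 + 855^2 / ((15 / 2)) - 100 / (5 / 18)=1068203 / 11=97109.36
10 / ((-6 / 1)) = -5 / 3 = -1.67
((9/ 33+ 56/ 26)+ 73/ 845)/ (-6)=-3893/ 9295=-0.42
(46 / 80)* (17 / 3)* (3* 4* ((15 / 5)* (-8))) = -4692 / 5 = -938.40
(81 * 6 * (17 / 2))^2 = 17065161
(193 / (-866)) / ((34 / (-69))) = 13317 / 29444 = 0.45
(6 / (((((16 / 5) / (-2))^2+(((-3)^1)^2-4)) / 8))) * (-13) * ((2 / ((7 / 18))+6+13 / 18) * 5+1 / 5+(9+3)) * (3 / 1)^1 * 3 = -23431720 / 441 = -53133.15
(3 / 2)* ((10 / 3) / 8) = 0.62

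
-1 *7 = -7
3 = 3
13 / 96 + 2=205 / 96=2.14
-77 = -77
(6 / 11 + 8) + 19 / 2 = 397 / 22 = 18.05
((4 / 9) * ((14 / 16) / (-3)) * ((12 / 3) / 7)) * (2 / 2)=-0.07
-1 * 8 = -8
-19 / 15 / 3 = -19 / 45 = -0.42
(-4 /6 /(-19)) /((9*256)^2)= 1 /151289856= 0.00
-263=-263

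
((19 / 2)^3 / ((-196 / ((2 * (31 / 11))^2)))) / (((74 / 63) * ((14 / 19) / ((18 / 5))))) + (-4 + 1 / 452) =-1154235956813 / 1983131920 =-582.03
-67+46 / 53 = -3505 / 53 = -66.13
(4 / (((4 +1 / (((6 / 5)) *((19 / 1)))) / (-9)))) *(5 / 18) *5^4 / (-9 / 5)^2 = -5937500 / 12447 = -477.02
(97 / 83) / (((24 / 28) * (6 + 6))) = 679 / 5976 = 0.11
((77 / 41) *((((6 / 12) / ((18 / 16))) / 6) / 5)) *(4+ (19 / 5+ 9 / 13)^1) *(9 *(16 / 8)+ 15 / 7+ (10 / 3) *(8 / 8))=1995664 / 359775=5.55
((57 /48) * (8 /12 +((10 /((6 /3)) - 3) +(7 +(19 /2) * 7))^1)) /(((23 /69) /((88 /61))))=95513 /244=391.45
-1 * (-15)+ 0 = 15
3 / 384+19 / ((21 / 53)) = 128917 / 2688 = 47.96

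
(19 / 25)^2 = 361 / 625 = 0.58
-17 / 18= -0.94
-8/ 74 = -4/ 37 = -0.11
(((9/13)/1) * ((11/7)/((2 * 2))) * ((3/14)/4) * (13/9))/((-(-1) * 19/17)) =561/29792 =0.02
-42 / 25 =-1.68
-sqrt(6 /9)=-sqrt(6) /3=-0.82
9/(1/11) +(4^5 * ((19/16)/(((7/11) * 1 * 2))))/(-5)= -92.09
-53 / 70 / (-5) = 53 / 350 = 0.15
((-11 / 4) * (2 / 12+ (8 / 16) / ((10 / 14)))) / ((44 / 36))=-39 / 20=-1.95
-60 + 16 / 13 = -764 / 13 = -58.77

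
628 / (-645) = -628 / 645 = -0.97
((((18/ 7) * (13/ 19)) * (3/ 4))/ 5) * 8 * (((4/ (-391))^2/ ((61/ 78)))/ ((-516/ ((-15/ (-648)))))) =-676/ 53333912779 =-0.00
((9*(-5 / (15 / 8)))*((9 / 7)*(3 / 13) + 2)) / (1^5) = -5016 / 91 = -55.12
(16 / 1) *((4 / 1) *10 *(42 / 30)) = 896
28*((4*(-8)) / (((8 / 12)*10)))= -672 / 5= -134.40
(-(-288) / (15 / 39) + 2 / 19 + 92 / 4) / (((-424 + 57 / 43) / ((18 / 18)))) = -3153233 / 1726625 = -1.83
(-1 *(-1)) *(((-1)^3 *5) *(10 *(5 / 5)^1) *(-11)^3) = 66550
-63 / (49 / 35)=-45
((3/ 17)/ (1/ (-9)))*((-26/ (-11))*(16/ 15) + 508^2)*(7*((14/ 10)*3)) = -56334631248/ 4675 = -12050188.50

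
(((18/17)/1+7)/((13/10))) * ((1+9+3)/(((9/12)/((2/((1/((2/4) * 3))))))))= 5480/17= 322.35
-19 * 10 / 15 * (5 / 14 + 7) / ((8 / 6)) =-1957 / 28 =-69.89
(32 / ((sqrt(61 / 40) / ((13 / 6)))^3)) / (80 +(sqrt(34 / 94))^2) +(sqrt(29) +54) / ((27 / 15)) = 33042880*sqrt(610) / 379463859 +5*sqrt(29) / 9 +30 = 35.14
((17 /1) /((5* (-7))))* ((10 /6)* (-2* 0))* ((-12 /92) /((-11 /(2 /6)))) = 0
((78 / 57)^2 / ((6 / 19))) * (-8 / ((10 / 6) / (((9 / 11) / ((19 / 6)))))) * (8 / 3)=-389376 / 19855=-19.61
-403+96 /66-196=-6573 /11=-597.55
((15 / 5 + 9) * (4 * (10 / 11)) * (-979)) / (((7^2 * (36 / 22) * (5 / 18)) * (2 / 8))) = -7672.16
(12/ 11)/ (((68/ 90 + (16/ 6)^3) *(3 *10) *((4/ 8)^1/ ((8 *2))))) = 864/ 14641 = 0.06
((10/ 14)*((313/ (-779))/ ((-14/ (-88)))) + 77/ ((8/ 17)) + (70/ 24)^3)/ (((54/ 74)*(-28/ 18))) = -455477872453/ 2770298496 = -164.41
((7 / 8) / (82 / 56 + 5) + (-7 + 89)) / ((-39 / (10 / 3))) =-49555 / 7059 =-7.02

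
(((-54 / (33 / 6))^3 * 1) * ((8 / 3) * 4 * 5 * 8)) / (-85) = 107495424 / 22627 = 4750.76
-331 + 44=-287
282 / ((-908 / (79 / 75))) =-3713 / 11350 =-0.33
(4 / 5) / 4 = 1 / 5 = 0.20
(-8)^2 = 64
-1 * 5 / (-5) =1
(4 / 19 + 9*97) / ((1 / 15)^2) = 3732975 / 19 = 196472.37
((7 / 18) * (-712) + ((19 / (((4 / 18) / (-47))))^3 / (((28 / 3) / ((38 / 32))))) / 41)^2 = 70925063695550216475994768969 / 1748995670016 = 40551880665834573.73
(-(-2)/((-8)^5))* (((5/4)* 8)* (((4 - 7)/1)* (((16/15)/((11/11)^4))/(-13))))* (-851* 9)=7659/6656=1.15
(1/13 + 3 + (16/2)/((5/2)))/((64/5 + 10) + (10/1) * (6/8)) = 272/1313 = 0.21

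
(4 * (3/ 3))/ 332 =1/ 83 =0.01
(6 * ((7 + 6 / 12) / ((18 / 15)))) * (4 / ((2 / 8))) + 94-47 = 647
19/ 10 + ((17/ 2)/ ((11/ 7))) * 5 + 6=34.95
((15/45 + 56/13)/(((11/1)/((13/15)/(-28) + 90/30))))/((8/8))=225707/180180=1.25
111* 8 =888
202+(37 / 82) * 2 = 8319 / 41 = 202.90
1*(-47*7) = -329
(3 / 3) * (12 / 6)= 2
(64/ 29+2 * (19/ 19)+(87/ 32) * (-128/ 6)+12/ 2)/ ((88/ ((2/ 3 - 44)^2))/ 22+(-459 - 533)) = 5855850/ 121544539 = 0.05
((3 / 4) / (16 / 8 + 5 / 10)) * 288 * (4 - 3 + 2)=1296 / 5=259.20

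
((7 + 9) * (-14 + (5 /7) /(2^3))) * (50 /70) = -158.98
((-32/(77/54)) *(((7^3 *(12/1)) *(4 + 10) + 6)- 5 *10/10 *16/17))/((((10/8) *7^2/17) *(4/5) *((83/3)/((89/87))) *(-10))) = 15065925696/9081611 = 1658.95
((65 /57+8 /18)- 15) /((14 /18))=-2294 /133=-17.25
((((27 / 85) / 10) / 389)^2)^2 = 531441 / 11952922624183506250000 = 0.00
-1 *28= -28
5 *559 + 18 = 2813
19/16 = 1.19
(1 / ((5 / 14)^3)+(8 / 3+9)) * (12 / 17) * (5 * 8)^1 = 403424 / 425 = 949.23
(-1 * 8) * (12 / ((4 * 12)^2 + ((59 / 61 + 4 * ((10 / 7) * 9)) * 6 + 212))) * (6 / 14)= -8784 / 604285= -0.01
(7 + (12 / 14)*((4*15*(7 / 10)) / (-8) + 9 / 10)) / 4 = 229 / 280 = 0.82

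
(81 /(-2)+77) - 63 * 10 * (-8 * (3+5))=80713 /2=40356.50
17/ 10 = 1.70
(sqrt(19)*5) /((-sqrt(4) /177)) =-885*sqrt(19) /2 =-1928.81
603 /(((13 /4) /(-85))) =-205020 /13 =-15770.77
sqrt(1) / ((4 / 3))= 3 / 4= 0.75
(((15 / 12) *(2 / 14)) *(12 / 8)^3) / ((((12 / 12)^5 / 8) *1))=135 / 28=4.82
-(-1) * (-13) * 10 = -130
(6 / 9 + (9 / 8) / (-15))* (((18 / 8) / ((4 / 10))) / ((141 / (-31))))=-2201 / 3008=-0.73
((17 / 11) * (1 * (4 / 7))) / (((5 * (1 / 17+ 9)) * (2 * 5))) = 289 / 148225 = 0.00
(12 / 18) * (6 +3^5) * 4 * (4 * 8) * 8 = 169984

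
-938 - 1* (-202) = -736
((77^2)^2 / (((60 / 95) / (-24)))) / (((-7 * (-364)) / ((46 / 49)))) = -6398117 / 13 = -492162.85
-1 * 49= -49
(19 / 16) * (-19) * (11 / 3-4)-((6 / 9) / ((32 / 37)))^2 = 15959 / 2304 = 6.93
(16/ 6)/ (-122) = -4/ 183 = -0.02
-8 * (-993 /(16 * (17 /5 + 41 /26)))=64545 /647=99.76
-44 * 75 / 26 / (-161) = 1650 / 2093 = 0.79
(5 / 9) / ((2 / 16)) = 40 / 9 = 4.44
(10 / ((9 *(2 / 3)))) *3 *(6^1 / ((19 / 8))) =240 / 19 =12.63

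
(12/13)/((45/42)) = 56/65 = 0.86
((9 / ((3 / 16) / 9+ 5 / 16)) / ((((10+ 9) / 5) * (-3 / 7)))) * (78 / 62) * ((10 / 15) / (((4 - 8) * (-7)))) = -585 / 1178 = -0.50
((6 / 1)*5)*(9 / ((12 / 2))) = 45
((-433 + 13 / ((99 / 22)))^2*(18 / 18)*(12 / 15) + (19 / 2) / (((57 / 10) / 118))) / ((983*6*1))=30009107 / 1194345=25.13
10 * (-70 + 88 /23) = -15220 /23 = -661.74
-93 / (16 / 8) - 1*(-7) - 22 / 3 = -281 / 6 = -46.83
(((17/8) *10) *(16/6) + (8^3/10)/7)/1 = 63.98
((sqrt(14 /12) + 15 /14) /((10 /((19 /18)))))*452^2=485222 /21 + 485222*sqrt(42) /135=46399.13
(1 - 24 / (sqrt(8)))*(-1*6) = -6 + 36*sqrt(2) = 44.91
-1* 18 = -18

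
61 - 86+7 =-18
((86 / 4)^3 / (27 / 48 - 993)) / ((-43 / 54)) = 12.58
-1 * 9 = -9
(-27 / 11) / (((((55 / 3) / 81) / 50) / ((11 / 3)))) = -21870 / 11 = -1988.18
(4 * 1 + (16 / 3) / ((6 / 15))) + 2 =58 / 3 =19.33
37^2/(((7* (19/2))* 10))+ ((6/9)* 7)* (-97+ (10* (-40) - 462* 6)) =-30430283/1995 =-15253.27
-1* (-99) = 99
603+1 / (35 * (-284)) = 5993819 / 9940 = 603.00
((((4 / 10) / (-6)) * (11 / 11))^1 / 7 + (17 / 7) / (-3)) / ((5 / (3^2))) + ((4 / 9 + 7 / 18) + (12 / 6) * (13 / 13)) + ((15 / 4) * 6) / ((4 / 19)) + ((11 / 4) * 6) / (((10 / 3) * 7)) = 457553 / 4200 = 108.94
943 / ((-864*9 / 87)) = -27347 / 2592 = -10.55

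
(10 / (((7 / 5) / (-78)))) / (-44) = 975 / 77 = 12.66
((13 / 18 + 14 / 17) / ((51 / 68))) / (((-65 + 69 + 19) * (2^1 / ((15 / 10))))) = 473 / 7038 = 0.07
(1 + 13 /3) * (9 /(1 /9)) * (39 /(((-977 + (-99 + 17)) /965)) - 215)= -38206080 /353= -108232.52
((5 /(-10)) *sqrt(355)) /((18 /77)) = -77 *sqrt(355) /36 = -40.30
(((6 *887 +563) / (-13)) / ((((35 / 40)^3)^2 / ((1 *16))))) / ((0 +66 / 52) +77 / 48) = -107709726720 / 19176787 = -5616.67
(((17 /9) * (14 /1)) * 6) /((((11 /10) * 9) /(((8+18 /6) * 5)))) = 23800 /27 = 881.48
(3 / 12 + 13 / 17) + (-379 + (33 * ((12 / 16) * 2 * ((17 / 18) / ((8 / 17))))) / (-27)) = -5605891 / 14688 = -381.66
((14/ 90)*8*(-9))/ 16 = -7/ 10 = -0.70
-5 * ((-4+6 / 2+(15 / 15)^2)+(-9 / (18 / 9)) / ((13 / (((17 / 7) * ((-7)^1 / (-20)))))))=153 / 104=1.47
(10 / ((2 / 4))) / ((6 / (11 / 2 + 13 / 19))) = 1175 / 57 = 20.61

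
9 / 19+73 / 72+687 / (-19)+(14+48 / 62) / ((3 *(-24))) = -34.88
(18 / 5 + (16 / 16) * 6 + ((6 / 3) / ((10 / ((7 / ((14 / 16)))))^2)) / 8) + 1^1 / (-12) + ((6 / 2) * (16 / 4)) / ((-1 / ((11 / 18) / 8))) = 219 / 25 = 8.76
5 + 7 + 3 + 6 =21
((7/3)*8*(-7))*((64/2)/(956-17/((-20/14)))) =-4.32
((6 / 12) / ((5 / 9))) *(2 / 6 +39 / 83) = 60 / 83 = 0.72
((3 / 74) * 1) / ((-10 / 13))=-39 / 740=-0.05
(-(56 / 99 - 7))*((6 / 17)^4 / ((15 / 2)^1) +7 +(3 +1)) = 2926708603 / 41342895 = 70.79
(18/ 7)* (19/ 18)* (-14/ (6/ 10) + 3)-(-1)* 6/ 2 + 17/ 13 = -50.88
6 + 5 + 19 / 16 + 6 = 291 / 16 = 18.19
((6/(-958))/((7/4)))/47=-12/157591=-0.00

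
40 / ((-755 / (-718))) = 5744 / 151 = 38.04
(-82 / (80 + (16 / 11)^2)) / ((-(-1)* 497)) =-4961 / 2469096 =-0.00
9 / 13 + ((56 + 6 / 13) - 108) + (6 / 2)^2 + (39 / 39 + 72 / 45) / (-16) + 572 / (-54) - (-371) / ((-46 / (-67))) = 315020291 / 645840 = 487.77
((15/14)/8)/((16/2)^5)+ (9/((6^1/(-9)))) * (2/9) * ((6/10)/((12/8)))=-22020021/18350080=-1.20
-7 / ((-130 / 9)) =63 / 130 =0.48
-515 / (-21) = 24.52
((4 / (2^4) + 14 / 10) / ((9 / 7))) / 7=11 / 60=0.18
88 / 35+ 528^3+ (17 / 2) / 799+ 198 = 484281921807 / 3290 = 147198152.52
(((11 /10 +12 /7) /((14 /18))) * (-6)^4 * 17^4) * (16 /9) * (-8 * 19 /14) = -12964939439616 /1715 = -7559731451.67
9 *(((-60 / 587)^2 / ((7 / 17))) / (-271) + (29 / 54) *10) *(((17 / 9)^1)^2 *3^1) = 27390616460065 / 52945438833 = 517.34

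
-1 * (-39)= 39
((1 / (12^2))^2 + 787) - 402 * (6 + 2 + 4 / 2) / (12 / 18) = -108718847 / 20736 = -5243.00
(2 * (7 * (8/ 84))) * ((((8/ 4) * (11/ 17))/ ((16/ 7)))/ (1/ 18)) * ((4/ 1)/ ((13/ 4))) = 3696/ 221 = 16.72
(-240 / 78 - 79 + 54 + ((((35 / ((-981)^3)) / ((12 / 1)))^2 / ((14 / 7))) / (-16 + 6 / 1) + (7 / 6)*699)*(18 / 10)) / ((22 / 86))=229554050574631682220256357 / 40784961817849478074560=5628.40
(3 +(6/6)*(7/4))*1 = 19/4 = 4.75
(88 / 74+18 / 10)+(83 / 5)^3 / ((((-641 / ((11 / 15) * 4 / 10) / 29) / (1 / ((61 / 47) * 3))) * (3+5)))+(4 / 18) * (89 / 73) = 1731042927701 / 1320147512500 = 1.31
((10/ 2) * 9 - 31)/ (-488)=-7/ 244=-0.03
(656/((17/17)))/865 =656/865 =0.76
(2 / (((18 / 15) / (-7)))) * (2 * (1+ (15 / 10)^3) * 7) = -8575 / 12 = -714.58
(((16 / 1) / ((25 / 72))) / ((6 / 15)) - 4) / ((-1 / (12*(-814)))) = 1086201.60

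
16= 16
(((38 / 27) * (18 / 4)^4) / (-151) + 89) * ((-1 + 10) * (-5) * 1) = -4630275 / 1208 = -3833.01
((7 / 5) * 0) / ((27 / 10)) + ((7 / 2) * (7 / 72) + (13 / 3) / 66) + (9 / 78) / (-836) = 158767 / 391248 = 0.41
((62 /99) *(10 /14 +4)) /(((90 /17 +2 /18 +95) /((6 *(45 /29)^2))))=19209150 /45218047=0.42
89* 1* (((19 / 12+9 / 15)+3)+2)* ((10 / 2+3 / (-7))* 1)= 306872 / 105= 2922.59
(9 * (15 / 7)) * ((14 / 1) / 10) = 27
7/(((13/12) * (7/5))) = 60/13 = 4.62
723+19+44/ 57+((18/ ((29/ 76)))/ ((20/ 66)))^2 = 29931381938/ 1198425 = 24975.60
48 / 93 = 16 / 31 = 0.52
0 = 0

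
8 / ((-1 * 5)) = -8 / 5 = -1.60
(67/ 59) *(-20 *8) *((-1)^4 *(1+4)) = -53600/ 59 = -908.47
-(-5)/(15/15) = 5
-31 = -31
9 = 9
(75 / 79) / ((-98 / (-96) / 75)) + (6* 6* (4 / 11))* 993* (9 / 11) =5014368288 / 468391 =10705.52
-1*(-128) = 128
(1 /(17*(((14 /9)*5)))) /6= 3 /2380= 0.00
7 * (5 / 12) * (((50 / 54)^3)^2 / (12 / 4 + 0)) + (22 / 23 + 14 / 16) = 1568112749387 / 641568329784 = 2.44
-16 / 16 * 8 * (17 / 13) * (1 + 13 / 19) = -4352 / 247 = -17.62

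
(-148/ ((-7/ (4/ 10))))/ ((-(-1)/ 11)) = 3256/ 35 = 93.03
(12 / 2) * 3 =18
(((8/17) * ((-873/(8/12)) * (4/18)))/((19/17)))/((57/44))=-34144/361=-94.58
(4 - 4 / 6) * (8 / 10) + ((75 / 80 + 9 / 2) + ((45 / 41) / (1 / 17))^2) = 28744709 / 80688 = 356.25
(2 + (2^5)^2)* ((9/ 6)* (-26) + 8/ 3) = -37278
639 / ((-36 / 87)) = -6177 / 4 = -1544.25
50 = 50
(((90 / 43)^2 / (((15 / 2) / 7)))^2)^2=3266533992960000 / 11688200277601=279.47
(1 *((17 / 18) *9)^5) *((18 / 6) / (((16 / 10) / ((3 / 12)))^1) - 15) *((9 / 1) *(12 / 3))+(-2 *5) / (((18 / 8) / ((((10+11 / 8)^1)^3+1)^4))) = -179640633400516062714285 / 8589934592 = -20912922150515.49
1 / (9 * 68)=1 / 612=0.00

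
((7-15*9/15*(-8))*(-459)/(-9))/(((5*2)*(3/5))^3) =1343/72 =18.65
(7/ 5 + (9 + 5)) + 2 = 87/ 5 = 17.40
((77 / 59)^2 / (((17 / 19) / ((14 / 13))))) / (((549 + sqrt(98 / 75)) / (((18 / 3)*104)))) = 3117008109600 / 1337694723929 - 2649551520*sqrt(6) / 1337694723929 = 2.33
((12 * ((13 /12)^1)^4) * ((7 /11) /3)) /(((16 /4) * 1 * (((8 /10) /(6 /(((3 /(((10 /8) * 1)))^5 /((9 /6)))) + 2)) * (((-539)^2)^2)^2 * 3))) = 758437355 /7001353930107089282840933695488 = 0.00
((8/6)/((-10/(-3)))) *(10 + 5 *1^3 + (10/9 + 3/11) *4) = 4066/495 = 8.21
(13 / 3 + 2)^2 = 361 / 9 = 40.11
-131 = -131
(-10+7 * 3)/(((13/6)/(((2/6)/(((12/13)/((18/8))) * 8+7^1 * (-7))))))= -66/1783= -0.04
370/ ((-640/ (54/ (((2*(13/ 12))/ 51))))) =-152847/ 208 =-734.84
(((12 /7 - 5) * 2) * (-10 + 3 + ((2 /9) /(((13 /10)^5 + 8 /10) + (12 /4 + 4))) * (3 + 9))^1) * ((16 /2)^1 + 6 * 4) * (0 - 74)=-2546426521984 /24177153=-105323.67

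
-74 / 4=-37 / 2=-18.50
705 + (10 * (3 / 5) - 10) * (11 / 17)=11941 / 17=702.41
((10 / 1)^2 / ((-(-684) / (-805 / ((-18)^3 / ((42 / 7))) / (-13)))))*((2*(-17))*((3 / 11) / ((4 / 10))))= 1710625 / 7922772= 0.22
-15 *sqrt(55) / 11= -10.11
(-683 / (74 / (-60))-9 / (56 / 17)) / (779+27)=1141779 / 1670032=0.68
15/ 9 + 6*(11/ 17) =283/ 51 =5.55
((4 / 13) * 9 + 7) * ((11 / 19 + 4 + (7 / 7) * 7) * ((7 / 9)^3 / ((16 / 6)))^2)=821778265 / 233361648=3.52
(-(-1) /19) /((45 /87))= 29 /285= 0.10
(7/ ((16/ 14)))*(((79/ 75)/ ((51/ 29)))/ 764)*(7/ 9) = 785813/ 210405600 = 0.00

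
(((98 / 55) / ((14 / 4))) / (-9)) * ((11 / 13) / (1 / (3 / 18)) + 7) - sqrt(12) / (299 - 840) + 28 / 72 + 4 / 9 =2 * sqrt(3) / 541 + 16579 / 38610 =0.44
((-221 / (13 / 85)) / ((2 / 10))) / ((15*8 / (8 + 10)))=-4335 / 4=-1083.75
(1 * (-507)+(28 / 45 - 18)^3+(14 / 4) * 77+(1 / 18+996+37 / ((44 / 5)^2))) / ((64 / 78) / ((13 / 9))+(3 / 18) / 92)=-7877.09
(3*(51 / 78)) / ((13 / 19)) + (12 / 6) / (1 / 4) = 10.87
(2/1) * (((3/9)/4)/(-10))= -1/60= -0.02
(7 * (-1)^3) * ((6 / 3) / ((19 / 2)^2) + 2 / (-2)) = 2471 / 361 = 6.84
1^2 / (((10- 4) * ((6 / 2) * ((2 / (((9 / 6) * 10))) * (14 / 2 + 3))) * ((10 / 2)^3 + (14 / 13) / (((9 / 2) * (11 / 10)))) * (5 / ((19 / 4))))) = 8151 / 25784800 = 0.00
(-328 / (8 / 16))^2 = 430336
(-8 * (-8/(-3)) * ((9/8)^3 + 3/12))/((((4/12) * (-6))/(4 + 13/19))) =83.63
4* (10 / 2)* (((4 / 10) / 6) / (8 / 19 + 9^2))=76 / 4641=0.02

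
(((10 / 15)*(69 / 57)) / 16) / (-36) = -23 / 16416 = -0.00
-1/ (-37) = 1/ 37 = 0.03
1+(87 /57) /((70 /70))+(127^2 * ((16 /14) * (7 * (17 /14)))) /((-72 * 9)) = -239.27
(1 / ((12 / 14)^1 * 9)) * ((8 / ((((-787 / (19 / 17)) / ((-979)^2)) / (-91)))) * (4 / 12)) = 46400045692 / 1083699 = 42816.36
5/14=0.36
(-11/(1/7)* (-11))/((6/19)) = 16093/6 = 2682.17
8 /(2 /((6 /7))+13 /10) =240 /109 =2.20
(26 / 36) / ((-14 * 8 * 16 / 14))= -13 / 2304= -0.01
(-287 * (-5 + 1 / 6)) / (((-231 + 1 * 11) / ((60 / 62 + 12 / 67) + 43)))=-278.36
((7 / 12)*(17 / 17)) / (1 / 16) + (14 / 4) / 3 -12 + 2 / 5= -11 / 10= -1.10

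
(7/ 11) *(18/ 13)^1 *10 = 8.81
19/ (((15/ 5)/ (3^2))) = 57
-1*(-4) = 4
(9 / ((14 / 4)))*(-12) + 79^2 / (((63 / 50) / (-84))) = -8738048 / 21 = -416097.52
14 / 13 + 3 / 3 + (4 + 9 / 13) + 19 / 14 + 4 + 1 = 2389 / 182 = 13.13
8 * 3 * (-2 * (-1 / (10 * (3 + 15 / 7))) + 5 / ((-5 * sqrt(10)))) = 14 / 15-12 * sqrt(10) / 5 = -6.66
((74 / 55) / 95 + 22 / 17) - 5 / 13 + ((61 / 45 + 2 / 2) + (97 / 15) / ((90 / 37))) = 370248607 / 62355150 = 5.94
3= 3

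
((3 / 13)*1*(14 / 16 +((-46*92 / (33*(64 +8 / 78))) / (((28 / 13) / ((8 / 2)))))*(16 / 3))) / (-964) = 21876031 / 4824820000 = 0.00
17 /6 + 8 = 65 /6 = 10.83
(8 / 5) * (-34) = -272 / 5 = -54.40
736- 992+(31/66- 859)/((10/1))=-225623/660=-341.85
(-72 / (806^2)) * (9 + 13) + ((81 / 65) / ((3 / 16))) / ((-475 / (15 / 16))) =-1200033 / 77144275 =-0.02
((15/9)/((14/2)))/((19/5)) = 25/399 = 0.06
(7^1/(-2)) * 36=-126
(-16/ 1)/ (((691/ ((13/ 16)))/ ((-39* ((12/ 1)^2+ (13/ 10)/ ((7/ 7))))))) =736671/ 6910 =106.61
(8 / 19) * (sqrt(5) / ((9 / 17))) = 136 * sqrt(5) / 171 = 1.78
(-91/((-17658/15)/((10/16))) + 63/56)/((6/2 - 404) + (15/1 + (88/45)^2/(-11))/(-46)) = -95304525/32597819912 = -0.00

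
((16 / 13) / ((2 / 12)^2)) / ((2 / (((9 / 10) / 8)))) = 162 / 65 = 2.49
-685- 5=-690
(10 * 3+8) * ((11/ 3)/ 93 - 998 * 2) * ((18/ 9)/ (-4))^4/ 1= -10580587/ 2232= -4740.41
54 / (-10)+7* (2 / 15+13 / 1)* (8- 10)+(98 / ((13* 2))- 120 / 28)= -259054 / 1365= -189.78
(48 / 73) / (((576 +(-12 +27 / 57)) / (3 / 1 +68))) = 21584 / 260975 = 0.08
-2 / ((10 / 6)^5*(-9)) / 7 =54 / 21875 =0.00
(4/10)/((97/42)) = 0.17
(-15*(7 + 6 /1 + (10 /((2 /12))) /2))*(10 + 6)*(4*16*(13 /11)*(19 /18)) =-823932.12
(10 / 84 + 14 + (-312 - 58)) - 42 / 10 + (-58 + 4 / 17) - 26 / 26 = -418.85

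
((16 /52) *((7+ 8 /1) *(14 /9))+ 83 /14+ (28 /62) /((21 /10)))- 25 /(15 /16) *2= -677213 /16926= -40.01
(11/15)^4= 14641/50625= 0.29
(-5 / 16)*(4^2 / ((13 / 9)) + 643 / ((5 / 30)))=-125745 / 104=-1209.09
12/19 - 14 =-13.37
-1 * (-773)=773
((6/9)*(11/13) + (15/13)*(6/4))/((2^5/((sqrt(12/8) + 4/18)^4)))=44929*sqrt(6)/909792 + 12669083/65505024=0.31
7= 7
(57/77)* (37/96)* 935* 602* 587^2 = 885357985585/16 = 55334874099.06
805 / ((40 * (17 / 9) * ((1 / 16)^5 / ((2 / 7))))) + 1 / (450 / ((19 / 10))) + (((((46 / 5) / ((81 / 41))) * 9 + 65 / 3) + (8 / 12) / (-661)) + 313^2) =55454953800901 / 16855500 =3290021.29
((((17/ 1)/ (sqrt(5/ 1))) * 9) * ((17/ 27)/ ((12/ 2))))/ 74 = 289 * sqrt(5)/ 6660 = 0.10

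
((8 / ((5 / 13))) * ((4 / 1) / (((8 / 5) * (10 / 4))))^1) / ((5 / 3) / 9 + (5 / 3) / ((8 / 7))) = 22464 / 1775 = 12.66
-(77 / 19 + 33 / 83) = -7018 / 1577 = -4.45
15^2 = 225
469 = 469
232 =232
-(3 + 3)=-6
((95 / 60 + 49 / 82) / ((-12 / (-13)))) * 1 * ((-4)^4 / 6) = 111592 / 1107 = 100.81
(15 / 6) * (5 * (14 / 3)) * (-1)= -175 / 3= -58.33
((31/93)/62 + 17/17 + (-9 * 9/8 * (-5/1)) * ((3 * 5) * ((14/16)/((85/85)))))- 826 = -955543/5952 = -160.54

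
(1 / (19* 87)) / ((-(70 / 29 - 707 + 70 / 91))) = 13 / 15124323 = 0.00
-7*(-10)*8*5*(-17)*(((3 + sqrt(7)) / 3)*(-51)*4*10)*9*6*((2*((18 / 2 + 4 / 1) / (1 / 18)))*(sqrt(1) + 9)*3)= 24540122880000*sqrt(7) + 73620368640000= 138547430923446.16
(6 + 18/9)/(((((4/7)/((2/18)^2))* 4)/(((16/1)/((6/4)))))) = 112/243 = 0.46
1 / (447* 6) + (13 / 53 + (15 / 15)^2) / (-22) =-7993 / 142146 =-0.06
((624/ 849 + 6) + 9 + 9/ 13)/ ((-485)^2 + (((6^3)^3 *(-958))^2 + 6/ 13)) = 60436/ 342912497152271315164969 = 0.00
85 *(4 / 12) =28.33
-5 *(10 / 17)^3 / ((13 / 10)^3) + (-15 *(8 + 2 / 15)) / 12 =-688425521 / 64763166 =-10.63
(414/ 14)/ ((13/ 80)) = 16560/ 91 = 181.98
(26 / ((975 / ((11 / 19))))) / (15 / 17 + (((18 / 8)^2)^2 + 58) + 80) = 95744 / 1020233025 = 0.00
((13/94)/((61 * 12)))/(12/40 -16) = -65/5401428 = -0.00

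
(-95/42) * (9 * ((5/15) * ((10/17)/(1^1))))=-475/119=-3.99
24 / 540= 2 / 45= 0.04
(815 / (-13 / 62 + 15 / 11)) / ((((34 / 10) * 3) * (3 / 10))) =27791500 / 120411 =230.81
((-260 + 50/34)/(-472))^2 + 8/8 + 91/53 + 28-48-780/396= -18.95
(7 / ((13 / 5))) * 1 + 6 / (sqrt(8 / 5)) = 35 / 13 + 3 * sqrt(10) / 2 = 7.44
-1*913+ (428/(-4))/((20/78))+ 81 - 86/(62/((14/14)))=-387713/310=-1250.69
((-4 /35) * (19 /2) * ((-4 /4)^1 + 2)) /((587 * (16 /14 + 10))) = -19 /114465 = -0.00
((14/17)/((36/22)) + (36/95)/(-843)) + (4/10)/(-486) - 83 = -1819527233/22055409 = -82.50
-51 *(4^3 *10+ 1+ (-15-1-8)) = -31467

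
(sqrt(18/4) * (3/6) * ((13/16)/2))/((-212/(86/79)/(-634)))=531609 * sqrt(2)/535936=1.40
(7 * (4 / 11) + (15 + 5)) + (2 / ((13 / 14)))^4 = 13844344 / 314171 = 44.07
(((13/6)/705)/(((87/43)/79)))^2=1950193921/135431360100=0.01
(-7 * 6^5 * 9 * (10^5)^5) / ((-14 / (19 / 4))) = 1662120000000000000000000000000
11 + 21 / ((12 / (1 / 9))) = 403 / 36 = 11.19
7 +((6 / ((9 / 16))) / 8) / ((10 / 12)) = 43 / 5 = 8.60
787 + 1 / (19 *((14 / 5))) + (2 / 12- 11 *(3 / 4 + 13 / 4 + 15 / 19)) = 293066 / 399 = 734.50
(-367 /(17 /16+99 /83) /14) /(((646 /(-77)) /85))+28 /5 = 7020088 /56905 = 123.37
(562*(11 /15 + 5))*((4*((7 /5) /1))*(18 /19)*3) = 24359328 /475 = 51282.80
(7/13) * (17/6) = 119/78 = 1.53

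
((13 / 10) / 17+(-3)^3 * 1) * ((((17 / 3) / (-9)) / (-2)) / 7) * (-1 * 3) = 4577 / 1260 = 3.63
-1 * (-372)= 372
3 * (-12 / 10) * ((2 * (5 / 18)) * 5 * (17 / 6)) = -85 / 3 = -28.33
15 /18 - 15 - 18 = -193 /6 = -32.17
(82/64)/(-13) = -41/416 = -0.10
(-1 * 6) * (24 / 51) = -48 / 17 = -2.82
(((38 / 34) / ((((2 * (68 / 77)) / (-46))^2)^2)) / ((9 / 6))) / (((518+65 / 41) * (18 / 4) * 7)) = 1094746744586957 / 52267185223488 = 20.95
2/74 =1/37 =0.03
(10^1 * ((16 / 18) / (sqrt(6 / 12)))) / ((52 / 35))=700 * sqrt(2) / 117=8.46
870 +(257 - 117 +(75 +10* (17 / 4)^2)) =10125 / 8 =1265.62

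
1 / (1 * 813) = 1 / 813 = 0.00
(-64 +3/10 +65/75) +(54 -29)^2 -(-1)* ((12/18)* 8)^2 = 10631/18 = 590.61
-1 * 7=-7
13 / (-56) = -13 / 56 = -0.23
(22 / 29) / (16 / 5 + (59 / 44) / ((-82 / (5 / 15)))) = 0.24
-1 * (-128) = 128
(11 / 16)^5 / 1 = 161051 / 1048576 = 0.15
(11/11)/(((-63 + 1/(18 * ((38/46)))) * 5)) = -342/107615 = -0.00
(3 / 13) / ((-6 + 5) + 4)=1 / 13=0.08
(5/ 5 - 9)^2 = 64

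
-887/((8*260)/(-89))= 78943/2080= 37.95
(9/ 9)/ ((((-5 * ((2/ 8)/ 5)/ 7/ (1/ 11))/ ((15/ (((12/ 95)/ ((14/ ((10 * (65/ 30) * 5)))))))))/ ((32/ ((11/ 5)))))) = -893760/ 1573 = -568.19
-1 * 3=-3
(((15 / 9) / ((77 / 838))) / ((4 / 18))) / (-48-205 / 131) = -823335 / 499961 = -1.65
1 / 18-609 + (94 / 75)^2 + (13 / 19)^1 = -14408873 / 23750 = -606.69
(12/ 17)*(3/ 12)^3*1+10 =2723/ 272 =10.01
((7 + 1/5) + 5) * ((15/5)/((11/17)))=56.56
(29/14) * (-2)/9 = -29/63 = -0.46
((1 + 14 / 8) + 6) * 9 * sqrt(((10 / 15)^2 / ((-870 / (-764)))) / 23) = 7 * sqrt(3821910) / 1334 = 10.26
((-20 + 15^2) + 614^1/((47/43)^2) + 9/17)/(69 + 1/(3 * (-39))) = 790279659/75781954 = 10.43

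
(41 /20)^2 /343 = 0.01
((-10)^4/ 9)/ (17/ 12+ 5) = 40000/ 231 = 173.16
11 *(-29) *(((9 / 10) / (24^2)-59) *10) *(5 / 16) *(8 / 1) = 60225605 / 128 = 470512.54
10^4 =10000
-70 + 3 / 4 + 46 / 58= -7941 / 116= -68.46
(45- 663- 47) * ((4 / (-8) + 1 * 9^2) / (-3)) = 107065 / 6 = 17844.17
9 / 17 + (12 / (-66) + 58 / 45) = 13771 / 8415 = 1.64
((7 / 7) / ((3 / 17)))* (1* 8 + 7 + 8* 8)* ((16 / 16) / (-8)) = -1343 / 24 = -55.96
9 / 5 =1.80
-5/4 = -1.25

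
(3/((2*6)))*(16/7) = 4/7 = 0.57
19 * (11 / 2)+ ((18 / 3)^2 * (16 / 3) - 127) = 339 / 2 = 169.50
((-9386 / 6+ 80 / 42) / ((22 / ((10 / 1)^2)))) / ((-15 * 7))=109370 / 1617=67.64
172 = 172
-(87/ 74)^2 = -1.38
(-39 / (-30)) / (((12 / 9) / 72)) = 351 / 5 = 70.20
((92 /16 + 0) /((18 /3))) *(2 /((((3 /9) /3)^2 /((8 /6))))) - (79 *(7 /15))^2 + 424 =-163834 /225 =-728.15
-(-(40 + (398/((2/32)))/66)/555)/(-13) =-4504/238095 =-0.02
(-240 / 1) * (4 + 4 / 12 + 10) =-3440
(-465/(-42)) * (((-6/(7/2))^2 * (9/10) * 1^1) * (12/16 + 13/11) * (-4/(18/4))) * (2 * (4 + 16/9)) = -2192320/3773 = -581.05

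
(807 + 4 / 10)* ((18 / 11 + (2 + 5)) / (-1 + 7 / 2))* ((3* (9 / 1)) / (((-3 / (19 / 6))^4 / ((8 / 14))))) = 908728333 / 17010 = 53423.18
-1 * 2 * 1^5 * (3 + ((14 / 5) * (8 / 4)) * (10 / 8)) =-20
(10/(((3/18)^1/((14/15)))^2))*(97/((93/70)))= 2129344/93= 22896.17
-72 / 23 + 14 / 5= -38 / 115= -0.33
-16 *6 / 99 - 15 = -527 / 33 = -15.97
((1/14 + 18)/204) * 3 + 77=73557/952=77.27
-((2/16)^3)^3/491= -1/65900904448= -0.00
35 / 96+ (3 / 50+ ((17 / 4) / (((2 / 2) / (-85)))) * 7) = -6067981 / 2400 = -2528.33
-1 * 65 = -65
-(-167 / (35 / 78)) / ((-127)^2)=13026 / 564515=0.02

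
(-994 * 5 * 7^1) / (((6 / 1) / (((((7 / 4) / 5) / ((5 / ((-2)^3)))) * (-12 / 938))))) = -13916 / 335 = -41.54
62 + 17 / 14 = 885 / 14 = 63.21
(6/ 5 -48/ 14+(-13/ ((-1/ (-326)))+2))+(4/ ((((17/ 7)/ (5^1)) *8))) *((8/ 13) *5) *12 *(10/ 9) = -97368094/ 23205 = -4196.00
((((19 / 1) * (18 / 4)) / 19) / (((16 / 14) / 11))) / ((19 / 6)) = 2079 / 152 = 13.68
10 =10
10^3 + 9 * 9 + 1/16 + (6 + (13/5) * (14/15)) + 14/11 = 14398057/13200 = 1090.76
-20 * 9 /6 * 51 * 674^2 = -695042280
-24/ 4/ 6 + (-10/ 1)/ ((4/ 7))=-37/ 2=-18.50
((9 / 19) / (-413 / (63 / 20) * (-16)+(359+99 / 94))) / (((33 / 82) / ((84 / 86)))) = 8740872 / 18686893775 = 0.00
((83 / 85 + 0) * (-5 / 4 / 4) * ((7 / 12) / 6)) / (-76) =581 / 1488384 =0.00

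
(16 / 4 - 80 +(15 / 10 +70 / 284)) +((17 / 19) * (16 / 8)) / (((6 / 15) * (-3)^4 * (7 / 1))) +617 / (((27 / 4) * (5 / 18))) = 974541391 / 3824415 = 254.82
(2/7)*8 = 16/7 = 2.29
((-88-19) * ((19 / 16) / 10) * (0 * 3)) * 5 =0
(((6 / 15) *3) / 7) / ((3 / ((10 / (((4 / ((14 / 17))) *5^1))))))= 2 / 85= 0.02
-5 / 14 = -0.36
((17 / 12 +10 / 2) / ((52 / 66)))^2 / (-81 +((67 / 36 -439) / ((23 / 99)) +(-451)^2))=16500407 / 50111428432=0.00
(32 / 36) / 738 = 4 / 3321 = 0.00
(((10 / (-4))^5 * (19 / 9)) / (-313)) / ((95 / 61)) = 38125 / 90144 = 0.42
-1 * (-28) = 28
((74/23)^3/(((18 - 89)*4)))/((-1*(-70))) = -50653/30234995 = -0.00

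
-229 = -229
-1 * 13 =-13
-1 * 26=-26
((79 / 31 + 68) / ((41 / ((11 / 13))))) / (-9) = -2673 / 16523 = -0.16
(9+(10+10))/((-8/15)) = -435/8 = -54.38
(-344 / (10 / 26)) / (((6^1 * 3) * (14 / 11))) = -12298 / 315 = -39.04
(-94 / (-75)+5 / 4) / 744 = 751 / 223200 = 0.00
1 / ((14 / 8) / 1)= 4 / 7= 0.57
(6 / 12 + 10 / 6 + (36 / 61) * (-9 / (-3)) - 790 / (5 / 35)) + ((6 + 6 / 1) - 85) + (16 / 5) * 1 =-10240429 / 1830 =-5595.86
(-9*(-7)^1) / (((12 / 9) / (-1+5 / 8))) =-567 / 32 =-17.72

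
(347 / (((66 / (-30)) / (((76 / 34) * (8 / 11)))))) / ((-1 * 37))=527440 / 76109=6.93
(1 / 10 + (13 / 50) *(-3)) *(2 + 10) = -8.16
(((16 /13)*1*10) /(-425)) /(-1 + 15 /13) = -16 /85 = -0.19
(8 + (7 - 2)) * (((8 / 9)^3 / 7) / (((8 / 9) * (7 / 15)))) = 3.14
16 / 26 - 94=-1214 / 13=-93.38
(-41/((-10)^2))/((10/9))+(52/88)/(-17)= -75503/187000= -0.40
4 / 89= 0.04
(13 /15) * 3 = 13 /5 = 2.60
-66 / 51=-22 / 17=-1.29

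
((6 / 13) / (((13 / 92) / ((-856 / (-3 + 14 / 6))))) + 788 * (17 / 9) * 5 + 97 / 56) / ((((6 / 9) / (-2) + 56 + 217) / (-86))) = -42624409147 / 11612328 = -3670.62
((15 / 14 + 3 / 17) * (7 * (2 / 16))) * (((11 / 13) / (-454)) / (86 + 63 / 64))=-0.00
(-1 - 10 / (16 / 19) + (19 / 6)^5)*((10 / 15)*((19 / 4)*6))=45143677 / 7776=5805.51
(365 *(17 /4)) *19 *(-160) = -4715800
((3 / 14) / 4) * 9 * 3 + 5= 361 / 56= 6.45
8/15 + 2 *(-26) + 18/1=-33.47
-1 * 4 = -4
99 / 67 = 1.48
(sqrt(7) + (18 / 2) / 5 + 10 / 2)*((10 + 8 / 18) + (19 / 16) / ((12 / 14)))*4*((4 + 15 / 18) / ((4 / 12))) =98803*sqrt(7) / 144 + 1679651 / 360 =6481.03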